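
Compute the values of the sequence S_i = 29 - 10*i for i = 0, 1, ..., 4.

This is an arithmetic sequence.
i=0: S_0 = 29 + -10*0 = 29
i=1: S_1 = 29 + -10*1 = 19
i=2: S_2 = 29 + -10*2 = 9
i=3: S_3 = 29 + -10*3 = -1
i=4: S_4 = 29 + -10*4 = -11
The first 5 terms are: [29, 19, 9, -1, -11]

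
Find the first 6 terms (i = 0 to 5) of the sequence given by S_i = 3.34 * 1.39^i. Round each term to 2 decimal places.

This is a geometric sequence.
i=0: S_0 = 3.34 * 1.39^0 = 3.34
i=1: S_1 = 3.34 * 1.39^1 ≈ 4.64
i=2: S_2 = 3.34 * 1.39^2 ≈ 6.45
i=3: S_3 = 3.34 * 1.39^3 ≈ 8.97
i=4: S_4 = 3.34 * 1.39^4 ≈ 12.47
i=5: S_5 = 3.34 * 1.39^5 ≈ 17.33
The first 6 terms are: [3.34, 4.64, 6.45, 8.97, 12.47, 17.33]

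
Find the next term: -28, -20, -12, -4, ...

Differences: -20 - -28 = 8
This is an arithmetic sequence with common difference d = 8.
Next term = -4 + 8 = 4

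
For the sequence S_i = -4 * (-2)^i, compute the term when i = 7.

S_7 = -4 * (-2)^7 = -4 * -128 = 512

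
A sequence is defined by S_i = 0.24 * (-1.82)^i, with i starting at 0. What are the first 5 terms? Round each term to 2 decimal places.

This is a geometric sequence.
i=0: S_0 = 0.24 * (-1.82)^0 = 0.24
i=1: S_1 = 0.24 * (-1.82)^1 ≈ -0.44
i=2: S_2 = 0.24 * (-1.82)^2 ≈ 0.79
i=3: S_3 = 0.24 * (-1.82)^3 ≈ -1.45
i=4: S_4 = 0.24 * (-1.82)^4 ≈ 2.63
The first 5 terms are: [0.24, -0.44, 0.79, -1.45, 2.63]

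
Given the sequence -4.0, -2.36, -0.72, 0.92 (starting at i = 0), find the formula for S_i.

Check differences: -2.36 - -4.0 = 1.64
-0.72 - -2.36 = 1.64
Common difference d = 1.64.
First term a = -4.0.
Formula: S_i = -4.00 + 1.64*i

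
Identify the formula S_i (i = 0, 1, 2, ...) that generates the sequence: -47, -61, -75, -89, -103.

Check differences: -61 - -47 = -14
-75 - -61 = -14
Common difference d = -14.
First term a = -47.
Formula: S_i = -47 - 14*i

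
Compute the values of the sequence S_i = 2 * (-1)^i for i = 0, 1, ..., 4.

This is a geometric sequence.
i=0: S_0 = 2 * (-1)^0 = 2
i=1: S_1 = 2 * (-1)^1 = -2
i=2: S_2 = 2 * (-1)^2 = 2
i=3: S_3 = 2 * (-1)^3 = -2
i=4: S_4 = 2 * (-1)^4 = 2
The first 5 terms are: [2, -2, 2, -2, 2]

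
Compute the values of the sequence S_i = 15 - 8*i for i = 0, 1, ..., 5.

This is an arithmetic sequence.
i=0: S_0 = 15 + -8*0 = 15
i=1: S_1 = 15 + -8*1 = 7
i=2: S_2 = 15 + -8*2 = -1
i=3: S_3 = 15 + -8*3 = -9
i=4: S_4 = 15 + -8*4 = -17
i=5: S_5 = 15 + -8*5 = -25
The first 6 terms are: [15, 7, -1, -9, -17, -25]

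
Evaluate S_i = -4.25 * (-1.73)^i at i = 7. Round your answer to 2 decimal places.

S_7 = -4.25 * (-1.73)^7 ≈ -4.25 * -46.3791 ≈ 197.11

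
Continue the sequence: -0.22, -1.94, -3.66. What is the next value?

Differences: -1.94 - -0.22 = -1.72
This is an arithmetic sequence with common difference d = -1.72.
Next term = -3.66 + -1.72 = -5.38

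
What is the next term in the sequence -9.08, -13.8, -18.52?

Differences: -13.8 - -9.08 = -4.72
This is an arithmetic sequence with common difference d = -4.72.
Next term = -18.52 + -4.72 = -23.24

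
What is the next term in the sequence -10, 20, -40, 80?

Ratios: 20 / -10 = -2.0
This is a geometric sequence with common ratio r = -2.
Next term = 80 * -2 = -160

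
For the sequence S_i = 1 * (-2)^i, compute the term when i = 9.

S_9 = 1 * (-2)^9 = 1 * -512 = -512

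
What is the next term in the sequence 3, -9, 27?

Ratios: -9 / 3 = -3.0
This is a geometric sequence with common ratio r = -3.
Next term = 27 * -3 = -81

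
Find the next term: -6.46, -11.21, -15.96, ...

Differences: -11.21 - -6.46 = -4.75
This is an arithmetic sequence with common difference d = -4.75.
Next term = -15.96 + -4.75 = -20.71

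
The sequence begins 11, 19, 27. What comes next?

Differences: 19 - 11 = 8
This is an arithmetic sequence with common difference d = 8.
Next term = 27 + 8 = 35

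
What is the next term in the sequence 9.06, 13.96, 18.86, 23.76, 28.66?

Differences: 13.96 - 9.06 = 4.9
This is an arithmetic sequence with common difference d = 4.9.
Next term = 28.66 + 4.9 = 33.56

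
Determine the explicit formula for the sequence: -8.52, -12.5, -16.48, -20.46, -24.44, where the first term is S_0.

Check differences: -12.5 - -8.52 = -3.98
-16.48 - -12.5 = -3.98
Common difference d = -3.98.
First term a = -8.52.
Formula: S_i = -8.52 - 3.98*i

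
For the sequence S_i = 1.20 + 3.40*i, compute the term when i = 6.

S_6 = 1.2 + 3.4*6 = 1.2 + 20.4 = 21.6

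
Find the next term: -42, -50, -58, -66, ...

Differences: -50 - -42 = -8
This is an arithmetic sequence with common difference d = -8.
Next term = -66 + -8 = -74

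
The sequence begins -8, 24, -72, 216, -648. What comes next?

Ratios: 24 / -8 = -3.0
This is a geometric sequence with common ratio r = -3.
Next term = -648 * -3 = 1944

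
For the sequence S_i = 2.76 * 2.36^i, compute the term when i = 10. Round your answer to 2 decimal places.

S_10 = 2.76 * 2.36^10 ≈ 2.76 * 5359.4476 ≈ 14792.08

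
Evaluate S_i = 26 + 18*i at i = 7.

S_7 = 26 + 18*7 = 26 + 126 = 152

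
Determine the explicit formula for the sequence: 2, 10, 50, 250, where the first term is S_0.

Check ratios: 10 / 2 = 5.0
Common ratio r = 5.
First term a = 2.
Formula: S_i = 2 * 5^i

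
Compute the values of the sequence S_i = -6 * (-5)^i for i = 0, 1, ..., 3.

This is a geometric sequence.
i=0: S_0 = -6 * (-5)^0 = -6
i=1: S_1 = -6 * (-5)^1 = 30
i=2: S_2 = -6 * (-5)^2 = -150
i=3: S_3 = -6 * (-5)^3 = 750
The first 4 terms are: [-6, 30, -150, 750]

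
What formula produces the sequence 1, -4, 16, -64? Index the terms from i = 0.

Check ratios: -4 / 1 = -4.0
Common ratio r = -4.
First term a = 1.
Formula: S_i = 1 * (-4)^i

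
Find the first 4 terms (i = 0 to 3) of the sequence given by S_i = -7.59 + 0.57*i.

This is an arithmetic sequence.
i=0: S_0 = -7.59 + 0.57*0 = -7.59
i=1: S_1 = -7.59 + 0.57*1 = -7.02
i=2: S_2 = -7.59 + 0.57*2 = -6.45
i=3: S_3 = -7.59 + 0.57*3 = -5.88
The first 4 terms are: [-7.59, -7.02, -6.45, -5.88]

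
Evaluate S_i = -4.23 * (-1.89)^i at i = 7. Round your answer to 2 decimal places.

S_7 = -4.23 * (-1.89)^7 ≈ -4.23 * -86.1455 ≈ 364.4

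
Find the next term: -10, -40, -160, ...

Ratios: -40 / -10 = 4.0
This is a geometric sequence with common ratio r = 4.
Next term = -160 * 4 = -640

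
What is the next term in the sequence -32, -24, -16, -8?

Differences: -24 - -32 = 8
This is an arithmetic sequence with common difference d = 8.
Next term = -8 + 8 = 0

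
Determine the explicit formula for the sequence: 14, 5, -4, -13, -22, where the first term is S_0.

Check differences: 5 - 14 = -9
-4 - 5 = -9
Common difference d = -9.
First term a = 14.
Formula: S_i = 14 - 9*i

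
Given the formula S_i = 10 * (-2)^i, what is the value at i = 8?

S_8 = 10 * (-2)^8 = 10 * 256 = 2560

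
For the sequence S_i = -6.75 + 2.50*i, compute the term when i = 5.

S_5 = -6.75 + 2.5*5 = -6.75 + 12.5 = 5.75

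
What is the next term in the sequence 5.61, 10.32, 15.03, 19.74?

Differences: 10.32 - 5.61 = 4.71
This is an arithmetic sequence with common difference d = 4.71.
Next term = 19.74 + 4.71 = 24.45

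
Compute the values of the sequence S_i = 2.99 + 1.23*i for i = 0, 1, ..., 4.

This is an arithmetic sequence.
i=0: S_0 = 2.99 + 1.23*0 = 2.99
i=1: S_1 = 2.99 + 1.23*1 = 4.22
i=2: S_2 = 2.99 + 1.23*2 = 5.45
i=3: S_3 = 2.99 + 1.23*3 = 6.68
i=4: S_4 = 2.99 + 1.23*4 = 7.91
The first 5 terms are: [2.99, 4.22, 5.45, 6.68, 7.91]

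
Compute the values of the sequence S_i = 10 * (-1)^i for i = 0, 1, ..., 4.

This is a geometric sequence.
i=0: S_0 = 10 * (-1)^0 = 10
i=1: S_1 = 10 * (-1)^1 = -10
i=2: S_2 = 10 * (-1)^2 = 10
i=3: S_3 = 10 * (-1)^3 = -10
i=4: S_4 = 10 * (-1)^4 = 10
The first 5 terms are: [10, -10, 10, -10, 10]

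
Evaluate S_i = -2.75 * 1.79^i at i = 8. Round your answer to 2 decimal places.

S_8 = -2.75 * 1.79^8 ≈ -2.75 * 105.396 ≈ -289.84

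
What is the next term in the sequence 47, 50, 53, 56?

Differences: 50 - 47 = 3
This is an arithmetic sequence with common difference d = 3.
Next term = 56 + 3 = 59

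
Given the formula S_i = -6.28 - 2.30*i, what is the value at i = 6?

S_6 = -6.28 + -2.3*6 = -6.28 + -13.8 = -20.08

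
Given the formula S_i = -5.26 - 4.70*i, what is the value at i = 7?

S_7 = -5.26 + -4.7*7 = -5.26 + -32.9 = -38.16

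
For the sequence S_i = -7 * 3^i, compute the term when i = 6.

S_6 = -7 * 3^6 = -7 * 729 = -5103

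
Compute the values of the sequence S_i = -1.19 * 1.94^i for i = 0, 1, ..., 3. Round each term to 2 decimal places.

This is a geometric sequence.
i=0: S_0 = -1.19 * 1.94^0 = -1.19
i=1: S_1 = -1.19 * 1.94^1 ≈ -2.31
i=2: S_2 = -1.19 * 1.94^2 ≈ -4.48
i=3: S_3 = -1.19 * 1.94^3 ≈ -8.69
The first 4 terms are: [-1.19, -2.31, -4.48, -8.69]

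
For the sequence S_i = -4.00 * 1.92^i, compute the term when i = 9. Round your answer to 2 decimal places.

S_9 = -4.0 * 1.92^9 ≈ -4.0 * 354.5774 ≈ -1418.31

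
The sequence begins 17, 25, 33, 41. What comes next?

Differences: 25 - 17 = 8
This is an arithmetic sequence with common difference d = 8.
Next term = 41 + 8 = 49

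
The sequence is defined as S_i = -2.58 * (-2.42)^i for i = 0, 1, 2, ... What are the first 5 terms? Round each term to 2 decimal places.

This is a geometric sequence.
i=0: S_0 = -2.58 * (-2.42)^0 = -2.58
i=1: S_1 = -2.58 * (-2.42)^1 ≈ 6.24
i=2: S_2 = -2.58 * (-2.42)^2 ≈ -15.11
i=3: S_3 = -2.58 * (-2.42)^3 ≈ 36.57
i=4: S_4 = -2.58 * (-2.42)^4 ≈ -88.49
The first 5 terms are: [-2.58, 6.24, -15.11, 36.57, -88.49]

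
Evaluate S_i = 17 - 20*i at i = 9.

S_9 = 17 + -20*9 = 17 + -180 = -163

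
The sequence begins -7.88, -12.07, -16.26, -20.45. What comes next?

Differences: -12.07 - -7.88 = -4.19
This is an arithmetic sequence with common difference d = -4.19.
Next term = -20.45 + -4.19 = -24.64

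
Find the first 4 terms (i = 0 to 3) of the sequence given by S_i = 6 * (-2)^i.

This is a geometric sequence.
i=0: S_0 = 6 * (-2)^0 = 6
i=1: S_1 = 6 * (-2)^1 = -12
i=2: S_2 = 6 * (-2)^2 = 24
i=3: S_3 = 6 * (-2)^3 = -48
The first 4 terms are: [6, -12, 24, -48]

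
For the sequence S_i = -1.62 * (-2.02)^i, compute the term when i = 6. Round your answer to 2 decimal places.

S_6 = -1.62 * (-2.02)^6 ≈ -1.62 * 67.9373 ≈ -110.06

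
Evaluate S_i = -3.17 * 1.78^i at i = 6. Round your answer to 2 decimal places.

S_6 = -3.17 * 1.78^6 ≈ -3.17 * 31.8068 ≈ -100.83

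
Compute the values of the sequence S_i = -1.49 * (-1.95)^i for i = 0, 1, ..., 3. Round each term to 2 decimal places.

This is a geometric sequence.
i=0: S_0 = -1.49 * (-1.95)^0 = -1.49
i=1: S_1 = -1.49 * (-1.95)^1 ≈ 2.91
i=2: S_2 = -1.49 * (-1.95)^2 ≈ -5.67
i=3: S_3 = -1.49 * (-1.95)^3 ≈ 11.05
The first 4 terms are: [-1.49, 2.91, -5.67, 11.05]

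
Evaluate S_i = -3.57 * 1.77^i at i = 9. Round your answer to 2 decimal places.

S_9 = -3.57 * 1.77^9 ≈ -3.57 * 170.5137 ≈ -608.73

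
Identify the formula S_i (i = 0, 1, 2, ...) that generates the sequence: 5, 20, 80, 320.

Check ratios: 20 / 5 = 4.0
Common ratio r = 4.
First term a = 5.
Formula: S_i = 5 * 4^i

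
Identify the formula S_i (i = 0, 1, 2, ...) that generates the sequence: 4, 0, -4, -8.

Check differences: 0 - 4 = -4
-4 - 0 = -4
Common difference d = -4.
First term a = 4.
Formula: S_i = 4 - 4*i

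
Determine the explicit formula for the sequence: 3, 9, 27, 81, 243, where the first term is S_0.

Check ratios: 9 / 3 = 3.0
Common ratio r = 3.
First term a = 3.
Formula: S_i = 3 * 3^i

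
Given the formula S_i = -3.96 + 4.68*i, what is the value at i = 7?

S_7 = -3.96 + 4.68*7 = -3.96 + 32.76 = 28.8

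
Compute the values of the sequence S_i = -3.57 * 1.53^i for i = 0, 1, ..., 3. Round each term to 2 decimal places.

This is a geometric sequence.
i=0: S_0 = -3.57 * 1.53^0 = -3.57
i=1: S_1 = -3.57 * 1.53^1 ≈ -5.46
i=2: S_2 = -3.57 * 1.53^2 ≈ -8.36
i=3: S_3 = -3.57 * 1.53^3 ≈ -12.79
The first 4 terms are: [-3.57, -5.46, -8.36, -12.79]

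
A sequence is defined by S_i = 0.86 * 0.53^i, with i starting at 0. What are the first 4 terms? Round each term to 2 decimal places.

This is a geometric sequence.
i=0: S_0 = 0.86 * 0.53^0 = 0.86
i=1: S_1 = 0.86 * 0.53^1 ≈ 0.46
i=2: S_2 = 0.86 * 0.53^2 ≈ 0.24
i=3: S_3 = 0.86 * 0.53^3 ≈ 0.13
The first 4 terms are: [0.86, 0.46, 0.24, 0.13]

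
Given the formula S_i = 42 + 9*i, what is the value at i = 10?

S_10 = 42 + 9*10 = 42 + 90 = 132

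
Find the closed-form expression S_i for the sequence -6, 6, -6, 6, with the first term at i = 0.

Check ratios: 6 / -6 = -1.0
Common ratio r = -1.
First term a = -6.
Formula: S_i = -6 * (-1)^i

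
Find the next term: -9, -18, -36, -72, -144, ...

Ratios: -18 / -9 = 2.0
This is a geometric sequence with common ratio r = 2.
Next term = -144 * 2 = -288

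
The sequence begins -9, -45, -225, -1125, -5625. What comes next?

Ratios: -45 / -9 = 5.0
This is a geometric sequence with common ratio r = 5.
Next term = -5625 * 5 = -28125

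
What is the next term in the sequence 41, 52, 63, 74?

Differences: 52 - 41 = 11
This is an arithmetic sequence with common difference d = 11.
Next term = 74 + 11 = 85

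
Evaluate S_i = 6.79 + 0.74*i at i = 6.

S_6 = 6.79 + 0.74*6 = 6.79 + 4.44 = 11.23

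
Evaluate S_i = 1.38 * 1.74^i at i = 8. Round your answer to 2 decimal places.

S_8 = 1.38 * 1.74^8 ≈ 1.38 * 84.0222 ≈ 115.95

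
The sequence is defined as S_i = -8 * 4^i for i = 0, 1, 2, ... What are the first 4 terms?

This is a geometric sequence.
i=0: S_0 = -8 * 4^0 = -8
i=1: S_1 = -8 * 4^1 = -32
i=2: S_2 = -8 * 4^2 = -128
i=3: S_3 = -8 * 4^3 = -512
The first 4 terms are: [-8, -32, -128, -512]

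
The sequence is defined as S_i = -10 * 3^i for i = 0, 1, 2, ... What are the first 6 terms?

This is a geometric sequence.
i=0: S_0 = -10 * 3^0 = -10
i=1: S_1 = -10 * 3^1 = -30
i=2: S_2 = -10 * 3^2 = -90
i=3: S_3 = -10 * 3^3 = -270
i=4: S_4 = -10 * 3^4 = -810
i=5: S_5 = -10 * 3^5 = -2430
The first 6 terms are: [-10, -30, -90, -270, -810, -2430]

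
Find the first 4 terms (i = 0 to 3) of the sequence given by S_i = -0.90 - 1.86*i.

This is an arithmetic sequence.
i=0: S_0 = -0.9 + -1.86*0 = -0.9
i=1: S_1 = -0.9 + -1.86*1 = -2.76
i=2: S_2 = -0.9 + -1.86*2 = -4.62
i=3: S_3 = -0.9 + -1.86*3 = -6.48
The first 4 terms are: [-0.9, -2.76, -4.62, -6.48]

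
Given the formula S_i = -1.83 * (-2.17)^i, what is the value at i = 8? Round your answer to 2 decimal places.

S_8 = -1.83 * (-2.17)^8 ≈ -1.83 * 491.6747 ≈ -899.76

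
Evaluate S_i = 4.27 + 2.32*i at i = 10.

S_10 = 4.27 + 2.32*10 = 4.27 + 23.2 = 27.47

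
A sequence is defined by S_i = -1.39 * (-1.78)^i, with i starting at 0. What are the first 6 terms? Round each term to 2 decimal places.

This is a geometric sequence.
i=0: S_0 = -1.39 * (-1.78)^0 = -1.39
i=1: S_1 = -1.39 * (-1.78)^1 ≈ 2.47
i=2: S_2 = -1.39 * (-1.78)^2 ≈ -4.4
i=3: S_3 = -1.39 * (-1.78)^3 ≈ 7.84
i=4: S_4 = -1.39 * (-1.78)^4 ≈ -13.95
i=5: S_5 = -1.39 * (-1.78)^5 ≈ 24.84
The first 6 terms are: [-1.39, 2.47, -4.4, 7.84, -13.95, 24.84]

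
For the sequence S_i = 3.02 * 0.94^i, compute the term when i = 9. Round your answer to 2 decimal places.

S_9 = 3.02 * 0.94^9 ≈ 3.02 * 0.573 ≈ 1.73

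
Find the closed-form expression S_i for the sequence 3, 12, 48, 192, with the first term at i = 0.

Check ratios: 12 / 3 = 4.0
Common ratio r = 4.
First term a = 3.
Formula: S_i = 3 * 4^i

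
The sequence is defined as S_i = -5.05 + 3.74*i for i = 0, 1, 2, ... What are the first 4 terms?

This is an arithmetic sequence.
i=0: S_0 = -5.05 + 3.74*0 = -5.05
i=1: S_1 = -5.05 + 3.74*1 = -1.31
i=2: S_2 = -5.05 + 3.74*2 = 2.43
i=3: S_3 = -5.05 + 3.74*3 = 6.17
The first 4 terms are: [-5.05, -1.31, 2.43, 6.17]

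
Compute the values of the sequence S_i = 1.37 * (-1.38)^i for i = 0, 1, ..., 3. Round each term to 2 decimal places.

This is a geometric sequence.
i=0: S_0 = 1.37 * (-1.38)^0 = 1.37
i=1: S_1 = 1.37 * (-1.38)^1 ≈ -1.89
i=2: S_2 = 1.37 * (-1.38)^2 ≈ 2.61
i=3: S_3 = 1.37 * (-1.38)^3 ≈ -3.6
The first 4 terms are: [1.37, -1.89, 2.61, -3.6]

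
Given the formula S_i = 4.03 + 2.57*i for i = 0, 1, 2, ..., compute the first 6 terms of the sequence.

This is an arithmetic sequence.
i=0: S_0 = 4.03 + 2.57*0 = 4.03
i=1: S_1 = 4.03 + 2.57*1 = 6.6
i=2: S_2 = 4.03 + 2.57*2 = 9.17
i=3: S_3 = 4.03 + 2.57*3 = 11.74
i=4: S_4 = 4.03 + 2.57*4 = 14.31
i=5: S_5 = 4.03 + 2.57*5 = 16.88
The first 6 terms are: [4.03, 6.6, 9.17, 11.74, 14.31, 16.88]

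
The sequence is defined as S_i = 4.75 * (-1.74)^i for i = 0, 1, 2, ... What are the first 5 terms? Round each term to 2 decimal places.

This is a geometric sequence.
i=0: S_0 = 4.75 * (-1.74)^0 = 4.75
i=1: S_1 = 4.75 * (-1.74)^1 ≈ -8.27
i=2: S_2 = 4.75 * (-1.74)^2 ≈ 14.38
i=3: S_3 = 4.75 * (-1.74)^3 ≈ -25.02
i=4: S_4 = 4.75 * (-1.74)^4 ≈ 43.54
The first 5 terms are: [4.75, -8.27, 14.38, -25.02, 43.54]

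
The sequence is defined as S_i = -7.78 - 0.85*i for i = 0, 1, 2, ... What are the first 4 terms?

This is an arithmetic sequence.
i=0: S_0 = -7.78 + -0.85*0 = -7.78
i=1: S_1 = -7.78 + -0.85*1 = -8.63
i=2: S_2 = -7.78 + -0.85*2 = -9.48
i=3: S_3 = -7.78 + -0.85*3 = -10.33
The first 4 terms are: [-7.78, -8.63, -9.48, -10.33]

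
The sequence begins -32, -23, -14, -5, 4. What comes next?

Differences: -23 - -32 = 9
This is an arithmetic sequence with common difference d = 9.
Next term = 4 + 9 = 13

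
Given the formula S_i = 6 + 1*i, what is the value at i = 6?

S_6 = 6 + 1*6 = 6 + 6 = 12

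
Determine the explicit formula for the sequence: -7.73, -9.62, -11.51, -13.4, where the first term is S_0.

Check differences: -9.62 - -7.73 = -1.89
-11.51 - -9.62 = -1.89
Common difference d = -1.89.
First term a = -7.73.
Formula: S_i = -7.73 - 1.89*i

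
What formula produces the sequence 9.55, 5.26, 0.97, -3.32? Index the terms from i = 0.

Check differences: 5.26 - 9.55 = -4.29
0.97 - 5.26 = -4.29
Common difference d = -4.29.
First term a = 9.55.
Formula: S_i = 9.55 - 4.29*i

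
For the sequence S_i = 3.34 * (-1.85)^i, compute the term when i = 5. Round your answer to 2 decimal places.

S_5 = 3.34 * (-1.85)^5 ≈ 3.34 * -21.67 ≈ -72.38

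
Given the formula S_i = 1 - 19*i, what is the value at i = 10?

S_10 = 1 + -19*10 = 1 + -190 = -189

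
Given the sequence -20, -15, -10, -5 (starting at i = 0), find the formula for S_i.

Check differences: -15 - -20 = 5
-10 - -15 = 5
Common difference d = 5.
First term a = -20.
Formula: S_i = -20 + 5*i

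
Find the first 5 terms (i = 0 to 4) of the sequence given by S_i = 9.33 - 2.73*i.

This is an arithmetic sequence.
i=0: S_0 = 9.33 + -2.73*0 = 9.33
i=1: S_1 = 9.33 + -2.73*1 = 6.6
i=2: S_2 = 9.33 + -2.73*2 = 3.87
i=3: S_3 = 9.33 + -2.73*3 = 1.14
i=4: S_4 = 9.33 + -2.73*4 = -1.59
The first 5 terms are: [9.33, 6.6, 3.87, 1.14, -1.59]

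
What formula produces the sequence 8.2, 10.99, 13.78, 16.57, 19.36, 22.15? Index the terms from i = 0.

Check differences: 10.99 - 8.2 = 2.79
13.78 - 10.99 = 2.79
Common difference d = 2.79.
First term a = 8.2.
Formula: S_i = 8.20 + 2.79*i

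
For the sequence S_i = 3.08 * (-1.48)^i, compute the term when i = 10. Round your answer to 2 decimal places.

S_10 = 3.08 * (-1.48)^10 ≈ 3.08 * 50.4217 ≈ 155.3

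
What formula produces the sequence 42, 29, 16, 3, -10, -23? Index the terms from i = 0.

Check differences: 29 - 42 = -13
16 - 29 = -13
Common difference d = -13.
First term a = 42.
Formula: S_i = 42 - 13*i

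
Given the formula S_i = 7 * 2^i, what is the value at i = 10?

S_10 = 7 * 2^10 = 7 * 1024 = 7168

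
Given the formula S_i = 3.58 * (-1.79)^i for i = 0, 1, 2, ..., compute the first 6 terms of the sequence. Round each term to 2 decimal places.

This is a geometric sequence.
i=0: S_0 = 3.58 * (-1.79)^0 = 3.58
i=1: S_1 = 3.58 * (-1.79)^1 ≈ -6.41
i=2: S_2 = 3.58 * (-1.79)^2 ≈ 11.47
i=3: S_3 = 3.58 * (-1.79)^3 ≈ -20.53
i=4: S_4 = 3.58 * (-1.79)^4 ≈ 36.75
i=5: S_5 = 3.58 * (-1.79)^5 ≈ -65.79
The first 6 terms are: [3.58, -6.41, 11.47, -20.53, 36.75, -65.79]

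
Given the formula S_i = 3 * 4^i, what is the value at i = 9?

S_9 = 3 * 4^9 = 3 * 262144 = 786432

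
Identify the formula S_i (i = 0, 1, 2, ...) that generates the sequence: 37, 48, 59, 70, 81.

Check differences: 48 - 37 = 11
59 - 48 = 11
Common difference d = 11.
First term a = 37.
Formula: S_i = 37 + 11*i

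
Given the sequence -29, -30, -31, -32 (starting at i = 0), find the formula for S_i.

Check differences: -30 - -29 = -1
-31 - -30 = -1
Common difference d = -1.
First term a = -29.
Formula: S_i = -29 - 1*i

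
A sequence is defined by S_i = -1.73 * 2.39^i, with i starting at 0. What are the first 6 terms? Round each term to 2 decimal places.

This is a geometric sequence.
i=0: S_0 = -1.73 * 2.39^0 = -1.73
i=1: S_1 = -1.73 * 2.39^1 ≈ -4.13
i=2: S_2 = -1.73 * 2.39^2 ≈ -9.88
i=3: S_3 = -1.73 * 2.39^3 ≈ -23.62
i=4: S_4 = -1.73 * 2.39^4 ≈ -56.45
i=5: S_5 = -1.73 * 2.39^5 ≈ -134.91
The first 6 terms are: [-1.73, -4.13, -9.88, -23.62, -56.45, -134.91]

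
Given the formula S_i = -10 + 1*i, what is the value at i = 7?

S_7 = -10 + 1*7 = -10 + 7 = -3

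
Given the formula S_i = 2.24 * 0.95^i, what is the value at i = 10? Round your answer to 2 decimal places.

S_10 = 2.24 * 0.95^10 ≈ 2.24 * 0.5987 ≈ 1.34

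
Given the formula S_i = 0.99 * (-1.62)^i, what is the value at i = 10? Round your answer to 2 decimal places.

S_10 = 0.99 * (-1.62)^10 ≈ 0.99 * 124.4945 ≈ 123.25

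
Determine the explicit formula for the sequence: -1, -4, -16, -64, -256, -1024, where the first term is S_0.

Check ratios: -4 / -1 = 4.0
Common ratio r = 4.
First term a = -1.
Formula: S_i = -1 * 4^i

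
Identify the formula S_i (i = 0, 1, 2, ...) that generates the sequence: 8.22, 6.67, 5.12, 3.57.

Check differences: 6.67 - 8.22 = -1.55
5.12 - 6.67 = -1.55
Common difference d = -1.55.
First term a = 8.22.
Formula: S_i = 8.22 - 1.55*i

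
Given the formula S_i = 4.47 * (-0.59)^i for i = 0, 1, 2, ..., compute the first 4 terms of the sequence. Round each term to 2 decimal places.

This is a geometric sequence.
i=0: S_0 = 4.47 * (-0.59)^0 = 4.47
i=1: S_1 = 4.47 * (-0.59)^1 ≈ -2.64
i=2: S_2 = 4.47 * (-0.59)^2 ≈ 1.56
i=3: S_3 = 4.47 * (-0.59)^3 ≈ -0.92
The first 4 terms are: [4.47, -2.64, 1.56, -0.92]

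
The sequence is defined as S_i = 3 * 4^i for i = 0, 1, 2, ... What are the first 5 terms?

This is a geometric sequence.
i=0: S_0 = 3 * 4^0 = 3
i=1: S_1 = 3 * 4^1 = 12
i=2: S_2 = 3 * 4^2 = 48
i=3: S_3 = 3 * 4^3 = 192
i=4: S_4 = 3 * 4^4 = 768
The first 5 terms are: [3, 12, 48, 192, 768]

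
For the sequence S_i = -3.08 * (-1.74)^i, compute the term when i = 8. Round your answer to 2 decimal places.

S_8 = -3.08 * (-1.74)^8 ≈ -3.08 * 84.0222 ≈ -258.79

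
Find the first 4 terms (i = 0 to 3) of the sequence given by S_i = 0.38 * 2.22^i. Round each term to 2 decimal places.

This is a geometric sequence.
i=0: S_0 = 0.38 * 2.22^0 = 0.38
i=1: S_1 = 0.38 * 2.22^1 ≈ 0.84
i=2: S_2 = 0.38 * 2.22^2 ≈ 1.87
i=3: S_3 = 0.38 * 2.22^3 ≈ 4.16
The first 4 terms are: [0.38, 0.84, 1.87, 4.16]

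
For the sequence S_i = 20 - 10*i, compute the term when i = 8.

S_8 = 20 + -10*8 = 20 + -80 = -60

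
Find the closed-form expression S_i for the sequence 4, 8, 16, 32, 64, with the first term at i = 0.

Check ratios: 8 / 4 = 2.0
Common ratio r = 2.
First term a = 4.
Formula: S_i = 4 * 2^i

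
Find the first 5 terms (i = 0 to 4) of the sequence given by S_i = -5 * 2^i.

This is a geometric sequence.
i=0: S_0 = -5 * 2^0 = -5
i=1: S_1 = -5 * 2^1 = -10
i=2: S_2 = -5 * 2^2 = -20
i=3: S_3 = -5 * 2^3 = -40
i=4: S_4 = -5 * 2^4 = -80
The first 5 terms are: [-5, -10, -20, -40, -80]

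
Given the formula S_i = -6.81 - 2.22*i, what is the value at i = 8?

S_8 = -6.81 + -2.22*8 = -6.81 + -17.76 = -24.57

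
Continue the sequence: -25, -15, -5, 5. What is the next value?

Differences: -15 - -25 = 10
This is an arithmetic sequence with common difference d = 10.
Next term = 5 + 10 = 15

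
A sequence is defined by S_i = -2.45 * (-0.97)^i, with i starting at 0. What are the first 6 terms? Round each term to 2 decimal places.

This is a geometric sequence.
i=0: S_0 = -2.45 * (-0.97)^0 = -2.45
i=1: S_1 = -2.45 * (-0.97)^1 ≈ 2.38
i=2: S_2 = -2.45 * (-0.97)^2 ≈ -2.31
i=3: S_3 = -2.45 * (-0.97)^3 ≈ 2.24
i=4: S_4 = -2.45 * (-0.97)^4 ≈ -2.17
i=5: S_5 = -2.45 * (-0.97)^5 ≈ 2.1
The first 6 terms are: [-2.45, 2.38, -2.31, 2.24, -2.17, 2.1]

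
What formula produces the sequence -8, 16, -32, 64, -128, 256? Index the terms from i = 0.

Check ratios: 16 / -8 = -2.0
Common ratio r = -2.
First term a = -8.
Formula: S_i = -8 * (-2)^i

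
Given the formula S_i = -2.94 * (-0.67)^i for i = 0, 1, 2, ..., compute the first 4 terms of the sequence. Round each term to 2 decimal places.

This is a geometric sequence.
i=0: S_0 = -2.94 * (-0.67)^0 = -2.94
i=1: S_1 = -2.94 * (-0.67)^1 ≈ 1.97
i=2: S_2 = -2.94 * (-0.67)^2 ≈ -1.32
i=3: S_3 = -2.94 * (-0.67)^3 ≈ 0.88
The first 4 terms are: [-2.94, 1.97, -1.32, 0.88]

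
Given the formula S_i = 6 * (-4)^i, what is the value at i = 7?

S_7 = 6 * (-4)^7 = 6 * -16384 = -98304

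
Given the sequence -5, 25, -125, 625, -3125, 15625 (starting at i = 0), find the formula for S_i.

Check ratios: 25 / -5 = -5.0
Common ratio r = -5.
First term a = -5.
Formula: S_i = -5 * (-5)^i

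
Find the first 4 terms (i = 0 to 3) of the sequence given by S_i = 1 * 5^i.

This is a geometric sequence.
i=0: S_0 = 1 * 5^0 = 1
i=1: S_1 = 1 * 5^1 = 5
i=2: S_2 = 1 * 5^2 = 25
i=3: S_3 = 1 * 5^3 = 125
The first 4 terms are: [1, 5, 25, 125]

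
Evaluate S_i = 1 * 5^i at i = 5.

S_5 = 1 * 5^5 = 1 * 3125 = 3125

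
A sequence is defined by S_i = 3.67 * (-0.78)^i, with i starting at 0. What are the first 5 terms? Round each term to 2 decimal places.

This is a geometric sequence.
i=0: S_0 = 3.67 * (-0.78)^0 = 3.67
i=1: S_1 = 3.67 * (-0.78)^1 ≈ -2.86
i=2: S_2 = 3.67 * (-0.78)^2 ≈ 2.23
i=3: S_3 = 3.67 * (-0.78)^3 ≈ -1.74
i=4: S_4 = 3.67 * (-0.78)^4 ≈ 1.36
The first 5 terms are: [3.67, -2.86, 2.23, -1.74, 1.36]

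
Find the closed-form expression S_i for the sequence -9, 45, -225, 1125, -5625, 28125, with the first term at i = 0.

Check ratios: 45 / -9 = -5.0
Common ratio r = -5.
First term a = -9.
Formula: S_i = -9 * (-5)^i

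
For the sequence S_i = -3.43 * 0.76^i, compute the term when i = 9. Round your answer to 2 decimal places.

S_9 = -3.43 * 0.76^9 ≈ -3.43 * 0.0846 ≈ -0.29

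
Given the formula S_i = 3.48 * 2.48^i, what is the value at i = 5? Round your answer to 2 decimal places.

S_5 = 3.48 * 2.48^5 ≈ 3.48 * 93.812 ≈ 326.47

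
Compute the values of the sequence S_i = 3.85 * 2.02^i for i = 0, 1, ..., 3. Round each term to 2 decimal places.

This is a geometric sequence.
i=0: S_0 = 3.85 * 2.02^0 = 3.85
i=1: S_1 = 3.85 * 2.02^1 ≈ 7.78
i=2: S_2 = 3.85 * 2.02^2 ≈ 15.71
i=3: S_3 = 3.85 * 2.02^3 ≈ 31.73
The first 4 terms are: [3.85, 7.78, 15.71, 31.73]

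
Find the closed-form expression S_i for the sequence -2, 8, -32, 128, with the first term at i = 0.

Check ratios: 8 / -2 = -4.0
Common ratio r = -4.
First term a = -2.
Formula: S_i = -2 * (-4)^i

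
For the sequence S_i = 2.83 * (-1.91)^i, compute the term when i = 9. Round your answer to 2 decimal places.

S_9 = 2.83 * (-1.91)^9 ≈ 2.83 * -338.2987 ≈ -957.39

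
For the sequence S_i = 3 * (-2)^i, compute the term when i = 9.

S_9 = 3 * (-2)^9 = 3 * -512 = -1536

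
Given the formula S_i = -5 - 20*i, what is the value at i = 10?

S_10 = -5 + -20*10 = -5 + -200 = -205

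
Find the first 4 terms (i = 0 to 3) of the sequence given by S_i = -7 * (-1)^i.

This is a geometric sequence.
i=0: S_0 = -7 * (-1)^0 = -7
i=1: S_1 = -7 * (-1)^1 = 7
i=2: S_2 = -7 * (-1)^2 = -7
i=3: S_3 = -7 * (-1)^3 = 7
The first 4 terms are: [-7, 7, -7, 7]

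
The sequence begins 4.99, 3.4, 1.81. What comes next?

Differences: 3.4 - 4.99 = -1.59
This is an arithmetic sequence with common difference d = -1.59.
Next term = 1.81 + -1.59 = 0.22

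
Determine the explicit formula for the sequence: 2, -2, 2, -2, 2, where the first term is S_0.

Check ratios: -2 / 2 = -1.0
Common ratio r = -1.
First term a = 2.
Formula: S_i = 2 * (-1)^i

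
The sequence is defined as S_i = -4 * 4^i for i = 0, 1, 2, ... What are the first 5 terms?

This is a geometric sequence.
i=0: S_0 = -4 * 4^0 = -4
i=1: S_1 = -4 * 4^1 = -16
i=2: S_2 = -4 * 4^2 = -64
i=3: S_3 = -4 * 4^3 = -256
i=4: S_4 = -4 * 4^4 = -1024
The first 5 terms are: [-4, -16, -64, -256, -1024]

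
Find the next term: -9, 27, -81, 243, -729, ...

Ratios: 27 / -9 = -3.0
This is a geometric sequence with common ratio r = -3.
Next term = -729 * -3 = 2187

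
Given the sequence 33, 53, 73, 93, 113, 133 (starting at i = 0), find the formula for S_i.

Check differences: 53 - 33 = 20
73 - 53 = 20
Common difference d = 20.
First term a = 33.
Formula: S_i = 33 + 20*i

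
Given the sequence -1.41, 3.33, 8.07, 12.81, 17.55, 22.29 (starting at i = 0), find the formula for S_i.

Check differences: 3.33 - -1.41 = 4.74
8.07 - 3.33 = 4.74
Common difference d = 4.74.
First term a = -1.41.
Formula: S_i = -1.41 + 4.74*i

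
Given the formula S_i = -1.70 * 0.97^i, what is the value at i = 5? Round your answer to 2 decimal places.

S_5 = -1.7 * 0.97^5 ≈ -1.7 * 0.8587 ≈ -1.46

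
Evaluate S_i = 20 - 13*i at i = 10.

S_10 = 20 + -13*10 = 20 + -130 = -110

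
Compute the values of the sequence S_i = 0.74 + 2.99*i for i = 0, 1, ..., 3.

This is an arithmetic sequence.
i=0: S_0 = 0.74 + 2.99*0 = 0.74
i=1: S_1 = 0.74 + 2.99*1 = 3.73
i=2: S_2 = 0.74 + 2.99*2 = 6.72
i=3: S_3 = 0.74 + 2.99*3 = 9.71
The first 4 terms are: [0.74, 3.73, 6.72, 9.71]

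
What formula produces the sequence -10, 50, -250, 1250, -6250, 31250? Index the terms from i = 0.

Check ratios: 50 / -10 = -5.0
Common ratio r = -5.
First term a = -10.
Formula: S_i = -10 * (-5)^i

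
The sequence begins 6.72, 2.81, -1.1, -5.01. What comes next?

Differences: 2.81 - 6.72 = -3.91
This is an arithmetic sequence with common difference d = -3.91.
Next term = -5.01 + -3.91 = -8.92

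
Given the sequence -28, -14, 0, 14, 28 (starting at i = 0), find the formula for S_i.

Check differences: -14 - -28 = 14
0 - -14 = 14
Common difference d = 14.
First term a = -28.
Formula: S_i = -28 + 14*i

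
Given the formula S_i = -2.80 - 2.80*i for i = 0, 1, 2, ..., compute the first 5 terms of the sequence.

This is an arithmetic sequence.
i=0: S_0 = -2.8 + -2.8*0 = -2.8
i=1: S_1 = -2.8 + -2.8*1 = -5.6
i=2: S_2 = -2.8 + -2.8*2 = -8.4
i=3: S_3 = -2.8 + -2.8*3 = -11.2
i=4: S_4 = -2.8 + -2.8*4 = -14.0
The first 5 terms are: [-2.8, -5.6, -8.4, -11.2, -14.0]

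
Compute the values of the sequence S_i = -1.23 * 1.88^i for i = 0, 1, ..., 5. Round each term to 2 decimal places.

This is a geometric sequence.
i=0: S_0 = -1.23 * 1.88^0 = -1.23
i=1: S_1 = -1.23 * 1.88^1 ≈ -2.31
i=2: S_2 = -1.23 * 1.88^2 ≈ -4.35
i=3: S_3 = -1.23 * 1.88^3 ≈ -8.17
i=4: S_4 = -1.23 * 1.88^4 ≈ -15.37
i=5: S_5 = -1.23 * 1.88^5 ≈ -28.89
The first 6 terms are: [-1.23, -2.31, -4.35, -8.17, -15.37, -28.89]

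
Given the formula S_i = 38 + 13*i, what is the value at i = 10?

S_10 = 38 + 13*10 = 38 + 130 = 168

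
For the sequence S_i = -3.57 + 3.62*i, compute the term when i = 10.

S_10 = -3.57 + 3.62*10 = -3.57 + 36.2 = 32.63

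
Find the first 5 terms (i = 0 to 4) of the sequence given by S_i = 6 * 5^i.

This is a geometric sequence.
i=0: S_0 = 6 * 5^0 = 6
i=1: S_1 = 6 * 5^1 = 30
i=2: S_2 = 6 * 5^2 = 150
i=3: S_3 = 6 * 5^3 = 750
i=4: S_4 = 6 * 5^4 = 3750
The first 5 terms are: [6, 30, 150, 750, 3750]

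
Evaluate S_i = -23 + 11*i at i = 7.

S_7 = -23 + 11*7 = -23 + 77 = 54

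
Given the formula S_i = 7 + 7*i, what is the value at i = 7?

S_7 = 7 + 7*7 = 7 + 49 = 56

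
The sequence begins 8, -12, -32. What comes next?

Differences: -12 - 8 = -20
This is an arithmetic sequence with common difference d = -20.
Next term = -32 + -20 = -52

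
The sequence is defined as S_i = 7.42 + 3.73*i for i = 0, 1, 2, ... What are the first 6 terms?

This is an arithmetic sequence.
i=0: S_0 = 7.42 + 3.73*0 = 7.42
i=1: S_1 = 7.42 + 3.73*1 = 11.15
i=2: S_2 = 7.42 + 3.73*2 = 14.88
i=3: S_3 = 7.42 + 3.73*3 = 18.61
i=4: S_4 = 7.42 + 3.73*4 = 22.34
i=5: S_5 = 7.42 + 3.73*5 = 26.07
The first 6 terms are: [7.42, 11.15, 14.88, 18.61, 22.34, 26.07]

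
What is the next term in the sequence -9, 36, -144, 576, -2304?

Ratios: 36 / -9 = -4.0
This is a geometric sequence with common ratio r = -4.
Next term = -2304 * -4 = 9216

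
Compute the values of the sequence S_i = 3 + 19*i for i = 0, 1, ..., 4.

This is an arithmetic sequence.
i=0: S_0 = 3 + 19*0 = 3
i=1: S_1 = 3 + 19*1 = 22
i=2: S_2 = 3 + 19*2 = 41
i=3: S_3 = 3 + 19*3 = 60
i=4: S_4 = 3 + 19*4 = 79
The first 5 terms are: [3, 22, 41, 60, 79]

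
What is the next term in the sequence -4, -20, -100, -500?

Ratios: -20 / -4 = 5.0
This is a geometric sequence with common ratio r = 5.
Next term = -500 * 5 = -2500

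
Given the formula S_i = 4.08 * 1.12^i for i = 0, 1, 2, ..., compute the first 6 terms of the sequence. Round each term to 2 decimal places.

This is a geometric sequence.
i=0: S_0 = 4.08 * 1.12^0 = 4.08
i=1: S_1 = 4.08 * 1.12^1 ≈ 4.57
i=2: S_2 = 4.08 * 1.12^2 ≈ 5.12
i=3: S_3 = 4.08 * 1.12^3 ≈ 5.73
i=4: S_4 = 4.08 * 1.12^4 ≈ 6.42
i=5: S_5 = 4.08 * 1.12^5 ≈ 7.19
The first 6 terms are: [4.08, 4.57, 5.12, 5.73, 6.42, 7.19]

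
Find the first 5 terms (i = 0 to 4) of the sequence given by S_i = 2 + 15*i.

This is an arithmetic sequence.
i=0: S_0 = 2 + 15*0 = 2
i=1: S_1 = 2 + 15*1 = 17
i=2: S_2 = 2 + 15*2 = 32
i=3: S_3 = 2 + 15*3 = 47
i=4: S_4 = 2 + 15*4 = 62
The first 5 terms are: [2, 17, 32, 47, 62]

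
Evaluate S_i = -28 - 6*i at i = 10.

S_10 = -28 + -6*10 = -28 + -60 = -88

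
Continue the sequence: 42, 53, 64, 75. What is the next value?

Differences: 53 - 42 = 11
This is an arithmetic sequence with common difference d = 11.
Next term = 75 + 11 = 86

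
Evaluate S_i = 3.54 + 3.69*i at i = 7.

S_7 = 3.54 + 3.69*7 = 3.54 + 25.83 = 29.37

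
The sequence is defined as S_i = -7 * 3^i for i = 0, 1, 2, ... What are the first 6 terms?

This is a geometric sequence.
i=0: S_0 = -7 * 3^0 = -7
i=1: S_1 = -7 * 3^1 = -21
i=2: S_2 = -7 * 3^2 = -63
i=3: S_3 = -7 * 3^3 = -189
i=4: S_4 = -7 * 3^4 = -567
i=5: S_5 = -7 * 3^5 = -1701
The first 6 terms are: [-7, -21, -63, -189, -567, -1701]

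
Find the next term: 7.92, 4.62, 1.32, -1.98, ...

Differences: 4.62 - 7.92 = -3.3
This is an arithmetic sequence with common difference d = -3.3.
Next term = -1.98 + -3.3 = -5.28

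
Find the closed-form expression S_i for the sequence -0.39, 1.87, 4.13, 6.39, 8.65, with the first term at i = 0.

Check differences: 1.87 - -0.39 = 2.26
4.13 - 1.87 = 2.26
Common difference d = 2.26.
First term a = -0.39.
Formula: S_i = -0.39 + 2.26*i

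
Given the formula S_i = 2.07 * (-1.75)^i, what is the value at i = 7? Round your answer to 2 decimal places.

S_7 = 2.07 * (-1.75)^7 ≈ 2.07 * -50.2651 ≈ -104.05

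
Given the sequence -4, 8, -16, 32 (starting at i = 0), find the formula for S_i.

Check ratios: 8 / -4 = -2.0
Common ratio r = -2.
First term a = -4.
Formula: S_i = -4 * (-2)^i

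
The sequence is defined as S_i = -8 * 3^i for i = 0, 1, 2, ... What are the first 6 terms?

This is a geometric sequence.
i=0: S_0 = -8 * 3^0 = -8
i=1: S_1 = -8 * 3^1 = -24
i=2: S_2 = -8 * 3^2 = -72
i=3: S_3 = -8 * 3^3 = -216
i=4: S_4 = -8 * 3^4 = -648
i=5: S_5 = -8 * 3^5 = -1944
The first 6 terms are: [-8, -24, -72, -216, -648, -1944]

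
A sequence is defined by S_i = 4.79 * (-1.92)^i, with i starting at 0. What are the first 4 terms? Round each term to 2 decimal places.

This is a geometric sequence.
i=0: S_0 = 4.79 * (-1.92)^0 = 4.79
i=1: S_1 = 4.79 * (-1.92)^1 ≈ -9.2
i=2: S_2 = 4.79 * (-1.92)^2 ≈ 17.66
i=3: S_3 = 4.79 * (-1.92)^3 ≈ -33.9
The first 4 terms are: [4.79, -9.2, 17.66, -33.9]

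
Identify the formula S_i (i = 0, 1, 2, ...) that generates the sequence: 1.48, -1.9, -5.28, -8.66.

Check differences: -1.9 - 1.48 = -3.38
-5.28 - -1.9 = -3.38
Common difference d = -3.38.
First term a = 1.48.
Formula: S_i = 1.48 - 3.38*i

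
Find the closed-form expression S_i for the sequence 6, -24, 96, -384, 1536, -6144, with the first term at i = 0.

Check ratios: -24 / 6 = -4.0
Common ratio r = -4.
First term a = 6.
Formula: S_i = 6 * (-4)^i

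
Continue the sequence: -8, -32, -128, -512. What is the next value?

Ratios: -32 / -8 = 4.0
This is a geometric sequence with common ratio r = 4.
Next term = -512 * 4 = -2048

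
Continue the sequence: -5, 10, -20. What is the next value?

Ratios: 10 / -5 = -2.0
This is a geometric sequence with common ratio r = -2.
Next term = -20 * -2 = 40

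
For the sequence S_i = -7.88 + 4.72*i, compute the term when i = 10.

S_10 = -7.88 + 4.72*10 = -7.88 + 47.2 = 39.32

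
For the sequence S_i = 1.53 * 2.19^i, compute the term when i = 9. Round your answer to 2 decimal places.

S_9 = 1.53 * 2.19^9 ≈ 1.53 * 1158.7694 ≈ 1772.92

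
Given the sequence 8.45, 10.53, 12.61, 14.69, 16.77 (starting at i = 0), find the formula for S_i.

Check differences: 10.53 - 8.45 = 2.08
12.61 - 10.53 = 2.08
Common difference d = 2.08.
First term a = 8.45.
Formula: S_i = 8.45 + 2.08*i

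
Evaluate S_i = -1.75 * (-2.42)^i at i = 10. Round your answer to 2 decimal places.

S_10 = -1.75 * (-2.42)^10 ≈ -1.75 * 6888.9599 ≈ -12055.68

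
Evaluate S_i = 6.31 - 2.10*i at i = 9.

S_9 = 6.31 + -2.1*9 = 6.31 + -18.9 = -12.59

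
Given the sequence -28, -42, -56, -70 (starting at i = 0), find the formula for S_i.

Check differences: -42 - -28 = -14
-56 - -42 = -14
Common difference d = -14.
First term a = -28.
Formula: S_i = -28 - 14*i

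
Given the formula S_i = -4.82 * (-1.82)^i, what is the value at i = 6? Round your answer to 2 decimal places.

S_6 = -4.82 * (-1.82)^6 ≈ -4.82 * 36.3436 ≈ -175.18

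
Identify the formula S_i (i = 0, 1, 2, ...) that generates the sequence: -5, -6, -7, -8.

Check differences: -6 - -5 = -1
-7 - -6 = -1
Common difference d = -1.
First term a = -5.
Formula: S_i = -5 - 1*i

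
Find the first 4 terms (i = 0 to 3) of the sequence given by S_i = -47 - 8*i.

This is an arithmetic sequence.
i=0: S_0 = -47 + -8*0 = -47
i=1: S_1 = -47 + -8*1 = -55
i=2: S_2 = -47 + -8*2 = -63
i=3: S_3 = -47 + -8*3 = -71
The first 4 terms are: [-47, -55, -63, -71]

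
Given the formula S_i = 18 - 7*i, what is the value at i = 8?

S_8 = 18 + -7*8 = 18 + -56 = -38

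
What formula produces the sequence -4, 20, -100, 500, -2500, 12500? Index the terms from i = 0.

Check ratios: 20 / -4 = -5.0
Common ratio r = -5.
First term a = -4.
Formula: S_i = -4 * (-5)^i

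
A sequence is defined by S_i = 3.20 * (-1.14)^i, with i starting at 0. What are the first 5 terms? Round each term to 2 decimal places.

This is a geometric sequence.
i=0: S_0 = 3.2 * (-1.14)^0 = 3.2
i=1: S_1 = 3.2 * (-1.14)^1 ≈ -3.65
i=2: S_2 = 3.2 * (-1.14)^2 ≈ 4.16
i=3: S_3 = 3.2 * (-1.14)^3 ≈ -4.74
i=4: S_4 = 3.2 * (-1.14)^4 ≈ 5.4
The first 5 terms are: [3.2, -3.65, 4.16, -4.74, 5.4]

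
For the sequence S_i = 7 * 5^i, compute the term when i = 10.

S_10 = 7 * 5^10 = 7 * 9765625 = 68359375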